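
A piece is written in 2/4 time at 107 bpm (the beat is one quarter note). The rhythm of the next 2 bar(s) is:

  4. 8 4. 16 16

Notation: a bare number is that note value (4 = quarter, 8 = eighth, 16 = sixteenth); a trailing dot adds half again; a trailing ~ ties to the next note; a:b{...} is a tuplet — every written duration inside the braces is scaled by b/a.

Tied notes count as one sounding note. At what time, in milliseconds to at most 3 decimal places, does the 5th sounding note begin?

1. 0.0ms @ 0 + 841.121ms (3/2)
2. 841.121ms @ 3/2 + 280.374ms (1/2)
3. 1121.495ms @ 2 + 841.121ms (3/2)
4. 1962.617ms @ 7/2 + 140.187ms (1/4)
5. 2102.804ms @ 15/4 + 140.187ms (1/4)

note 5 onset = 15/4b = 2102.804ms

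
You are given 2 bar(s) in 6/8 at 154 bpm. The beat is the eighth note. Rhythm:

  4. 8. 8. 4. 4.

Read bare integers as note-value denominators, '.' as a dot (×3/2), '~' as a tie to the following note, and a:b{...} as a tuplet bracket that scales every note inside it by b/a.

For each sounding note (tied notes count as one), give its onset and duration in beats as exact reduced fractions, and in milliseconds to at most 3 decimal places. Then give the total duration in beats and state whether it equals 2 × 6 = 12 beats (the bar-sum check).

1) 0.0ms=0b +1168.831ms=3b
2) 1168.831ms=3b +584.416ms=3/2b
3) 1753.247ms=9/2b +584.416ms=3/2b
4) 2337.662ms=6b +1168.831ms=3b
5) 3506.494ms=9b +1168.831ms=3b
Σ=12b of 12 (154bpm 6/8) — PASS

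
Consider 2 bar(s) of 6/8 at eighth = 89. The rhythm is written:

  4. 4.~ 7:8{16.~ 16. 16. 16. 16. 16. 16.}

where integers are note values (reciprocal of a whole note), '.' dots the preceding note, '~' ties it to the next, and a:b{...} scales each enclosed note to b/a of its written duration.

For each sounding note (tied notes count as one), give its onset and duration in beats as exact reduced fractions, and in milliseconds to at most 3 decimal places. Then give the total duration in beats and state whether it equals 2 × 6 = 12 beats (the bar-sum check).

1) 0.0ms=0b +2022.472ms=3b
2) 2022.472ms=3b +3178.17ms=33/7b
3) 5200.642ms=54/7b +577.849ms=6/7b
4) 5778.491ms=60/7b +577.849ms=6/7b
5) 6356.34ms=66/7b +577.849ms=6/7b
6) 6934.189ms=72/7b +577.849ms=6/7b
7) 7512.039ms=78/7b +577.849ms=6/7b
Σ=12b of 12 (89bpm 6/8) — PASS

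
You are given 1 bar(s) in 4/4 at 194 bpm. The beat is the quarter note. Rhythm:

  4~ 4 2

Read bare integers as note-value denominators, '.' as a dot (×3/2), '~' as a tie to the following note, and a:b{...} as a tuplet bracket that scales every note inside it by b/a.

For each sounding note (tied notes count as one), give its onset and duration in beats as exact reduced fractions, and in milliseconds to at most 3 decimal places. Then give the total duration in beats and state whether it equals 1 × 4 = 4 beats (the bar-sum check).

1) 0.0ms=0b +618.557ms=2b
2) 618.557ms=2b +618.557ms=2b
Σ=4b of 4 (194bpm 4/4) — PASS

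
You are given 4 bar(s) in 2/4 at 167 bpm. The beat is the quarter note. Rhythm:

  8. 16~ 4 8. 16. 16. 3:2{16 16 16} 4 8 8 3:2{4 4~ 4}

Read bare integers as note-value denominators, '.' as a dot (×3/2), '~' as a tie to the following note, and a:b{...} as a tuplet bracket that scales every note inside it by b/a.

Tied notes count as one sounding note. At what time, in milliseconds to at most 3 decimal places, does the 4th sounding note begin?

note 4 onset = 11/4b = 988.024ms

1. 0.0ms @ 0 + 269.461ms (3/4)
2. 269.461ms @ 3/4 + 449.102ms (5/4)
3. 718.563ms @ 2 + 269.461ms (3/4)
4. 988.024ms @ 11/4 + 134.731ms (3/8)
5. 1122.754ms @ 25/8 + 134.731ms (3/8)
6. 1257.485ms @ 7/2 + 59.88ms (1/6)
7. 1317.365ms @ 11/3 + 59.88ms (1/6)
8. 1377.246ms @ 23/6 + 59.88ms (1/6)
9. 1437.126ms @ 4 + 359.281ms (1)
10. 1796.407ms @ 5 + 179.641ms (1/2)
11. 1976.048ms @ 11/2 + 179.641ms (1/2)
12. 2155.689ms @ 6 + 239.521ms (2/3)
13. 2395.21ms @ 20/3 + 479.042ms (4/3)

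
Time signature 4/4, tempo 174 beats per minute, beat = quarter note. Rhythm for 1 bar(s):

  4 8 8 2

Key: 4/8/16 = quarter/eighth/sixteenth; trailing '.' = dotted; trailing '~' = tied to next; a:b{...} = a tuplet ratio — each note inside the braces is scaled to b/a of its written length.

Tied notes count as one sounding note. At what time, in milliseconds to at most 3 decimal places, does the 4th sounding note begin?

note 4 onset = 2b = 689.655ms

1. 0.0ms @ 0 + 344.828ms (1)
2. 344.828ms @ 1 + 172.414ms (1/2)
3. 517.241ms @ 3/2 + 172.414ms (1/2)
4. 689.655ms @ 2 + 689.655ms (2)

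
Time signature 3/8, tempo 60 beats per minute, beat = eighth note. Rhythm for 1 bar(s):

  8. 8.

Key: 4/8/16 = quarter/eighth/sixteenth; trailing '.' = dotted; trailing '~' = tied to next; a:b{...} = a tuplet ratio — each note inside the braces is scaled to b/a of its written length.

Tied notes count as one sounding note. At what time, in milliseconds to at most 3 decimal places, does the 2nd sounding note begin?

note 2 onset = 3/2b = 1500.0ms

1. 0.0ms @ 0 + 1500.0ms (3/2)
2. 1500.0ms @ 3/2 + 1500.0ms (3/2)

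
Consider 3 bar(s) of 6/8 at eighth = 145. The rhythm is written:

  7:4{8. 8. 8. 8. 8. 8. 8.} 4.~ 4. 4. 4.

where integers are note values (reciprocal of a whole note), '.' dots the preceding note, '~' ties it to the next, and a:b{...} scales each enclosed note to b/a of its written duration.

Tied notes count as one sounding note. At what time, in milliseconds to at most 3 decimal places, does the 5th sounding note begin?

note 5 onset = 24/7b = 1418.719ms

1. 0.0ms @ 0 + 354.68ms (6/7)
2. 354.68ms @ 6/7 + 354.68ms (6/7)
3. 709.36ms @ 12/7 + 354.68ms (6/7)
4. 1064.039ms @ 18/7 + 354.68ms (6/7)
5. 1418.719ms @ 24/7 + 354.68ms (6/7)
6. 1773.399ms @ 30/7 + 354.68ms (6/7)
7. 2128.079ms @ 36/7 + 354.68ms (6/7)
8. 2482.759ms @ 6 + 2482.759ms (6)
9. 4965.517ms @ 12 + 1241.379ms (3)
10. 6206.897ms @ 15 + 1241.379ms (3)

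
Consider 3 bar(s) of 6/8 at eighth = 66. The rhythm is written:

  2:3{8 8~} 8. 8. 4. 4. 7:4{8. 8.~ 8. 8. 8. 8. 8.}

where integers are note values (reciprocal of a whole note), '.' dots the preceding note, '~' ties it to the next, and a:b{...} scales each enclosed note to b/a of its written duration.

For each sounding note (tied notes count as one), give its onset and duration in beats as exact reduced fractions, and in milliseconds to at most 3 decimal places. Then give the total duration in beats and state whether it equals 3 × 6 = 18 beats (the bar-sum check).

1) 0.0ms=0b +1363.636ms=3/2b
2) 1363.636ms=3/2b +2727.273ms=3b
3) 4090.909ms=9/2b +1363.636ms=3/2b
4) 5454.545ms=6b +2727.273ms=3b
5) 8181.818ms=9b +2727.273ms=3b
6) 10909.091ms=12b +779.221ms=6/7b
7) 11688.312ms=90/7b +1558.442ms=12/7b
8) 13246.753ms=102/7b +779.221ms=6/7b
9) 14025.974ms=108/7b +779.221ms=6/7b
10) 14805.195ms=114/7b +779.221ms=6/7b
11) 15584.416ms=120/7b +779.221ms=6/7b
Σ=18b of 18 (66bpm 6/8) — PASS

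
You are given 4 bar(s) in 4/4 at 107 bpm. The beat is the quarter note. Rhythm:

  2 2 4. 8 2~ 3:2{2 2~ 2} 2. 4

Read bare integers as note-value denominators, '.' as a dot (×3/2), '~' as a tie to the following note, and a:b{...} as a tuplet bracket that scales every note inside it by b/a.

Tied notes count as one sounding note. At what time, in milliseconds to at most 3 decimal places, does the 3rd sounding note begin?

note 3 onset = 4b = 2242.991ms

1. 0.0ms @ 0 + 1121.495ms (2)
2. 1121.495ms @ 2 + 1121.495ms (2)
3. 2242.991ms @ 4 + 841.121ms (3/2)
4. 3084.112ms @ 11/2 + 280.374ms (1/2)
5. 3364.486ms @ 6 + 1869.159ms (10/3)
6. 5233.645ms @ 28/3 + 1495.327ms (8/3)
7. 6728.972ms @ 12 + 1682.243ms (3)
8. 8411.215ms @ 15 + 560.748ms (1)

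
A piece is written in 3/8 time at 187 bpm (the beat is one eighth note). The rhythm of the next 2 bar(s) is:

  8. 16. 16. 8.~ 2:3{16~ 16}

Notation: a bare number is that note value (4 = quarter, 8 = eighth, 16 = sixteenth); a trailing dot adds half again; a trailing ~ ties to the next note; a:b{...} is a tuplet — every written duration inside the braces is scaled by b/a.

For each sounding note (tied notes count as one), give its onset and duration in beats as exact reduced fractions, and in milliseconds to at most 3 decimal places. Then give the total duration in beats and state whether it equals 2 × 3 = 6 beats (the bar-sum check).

1) 0.0ms=0b +481.283ms=3/2b
2) 481.283ms=3/2b +240.642ms=3/4b
3) 721.925ms=9/4b +240.642ms=3/4b
4) 962.567ms=3b +962.567ms=3b
Σ=6b of 6 (187bpm 3/8) — PASS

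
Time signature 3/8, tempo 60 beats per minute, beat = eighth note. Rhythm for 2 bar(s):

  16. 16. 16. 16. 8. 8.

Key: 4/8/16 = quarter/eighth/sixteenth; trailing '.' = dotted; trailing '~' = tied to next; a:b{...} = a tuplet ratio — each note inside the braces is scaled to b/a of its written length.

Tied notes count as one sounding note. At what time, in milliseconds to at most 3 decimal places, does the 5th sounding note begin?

note 5 onset = 3b = 3000.0ms

1. 0.0ms @ 0 + 750.0ms (3/4)
2. 750.0ms @ 3/4 + 750.0ms (3/4)
3. 1500.0ms @ 3/2 + 750.0ms (3/4)
4. 2250.0ms @ 9/4 + 750.0ms (3/4)
5. 3000.0ms @ 3 + 1500.0ms (3/2)
6. 4500.0ms @ 9/2 + 1500.0ms (3/2)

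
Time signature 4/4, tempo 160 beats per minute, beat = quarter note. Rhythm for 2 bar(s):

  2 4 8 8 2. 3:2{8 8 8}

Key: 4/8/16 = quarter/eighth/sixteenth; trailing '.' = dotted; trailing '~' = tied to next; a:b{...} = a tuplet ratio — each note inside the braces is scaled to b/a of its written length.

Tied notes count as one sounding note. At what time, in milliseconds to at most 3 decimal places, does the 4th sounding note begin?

note 4 onset = 7/2b = 1312.5ms

1. 0.0ms @ 0 + 750.0ms (2)
2. 750.0ms @ 2 + 375.0ms (1)
3. 1125.0ms @ 3 + 187.5ms (1/2)
4. 1312.5ms @ 7/2 + 187.5ms (1/2)
5. 1500.0ms @ 4 + 1125.0ms (3)
6. 2625.0ms @ 7 + 125.0ms (1/3)
7. 2750.0ms @ 22/3 + 125.0ms (1/3)
8. 2875.0ms @ 23/3 + 125.0ms (1/3)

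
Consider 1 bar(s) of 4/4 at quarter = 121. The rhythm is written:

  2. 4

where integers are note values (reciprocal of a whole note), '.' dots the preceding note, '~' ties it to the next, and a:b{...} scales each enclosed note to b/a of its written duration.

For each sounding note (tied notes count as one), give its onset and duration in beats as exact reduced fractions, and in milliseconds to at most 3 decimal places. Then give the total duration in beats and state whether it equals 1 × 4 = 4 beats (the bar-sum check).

1) 0.0ms=0b +1487.603ms=3b
2) 1487.603ms=3b +495.868ms=1b
Σ=4b of 4 (121bpm 4/4) — PASS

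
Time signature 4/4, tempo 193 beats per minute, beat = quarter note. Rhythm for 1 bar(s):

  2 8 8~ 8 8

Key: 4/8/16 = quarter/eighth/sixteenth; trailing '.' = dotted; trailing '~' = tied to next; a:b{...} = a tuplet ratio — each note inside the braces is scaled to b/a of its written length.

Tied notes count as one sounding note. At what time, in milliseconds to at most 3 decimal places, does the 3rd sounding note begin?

note 3 onset = 5/2b = 777.202ms

1. 0.0ms @ 0 + 621.762ms (2)
2. 621.762ms @ 2 + 155.44ms (1/2)
3. 777.202ms @ 5/2 + 310.881ms (1)
4. 1088.083ms @ 7/2 + 155.44ms (1/2)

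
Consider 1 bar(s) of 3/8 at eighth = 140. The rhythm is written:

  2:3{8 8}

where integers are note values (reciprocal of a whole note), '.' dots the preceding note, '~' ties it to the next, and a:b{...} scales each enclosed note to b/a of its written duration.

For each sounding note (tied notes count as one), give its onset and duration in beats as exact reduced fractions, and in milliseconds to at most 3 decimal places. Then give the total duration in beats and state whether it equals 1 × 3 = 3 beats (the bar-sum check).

1) 0.0ms=0b +642.857ms=3/2b
2) 642.857ms=3/2b +642.857ms=3/2b
Σ=3b of 3 (140bpm 3/8) — PASS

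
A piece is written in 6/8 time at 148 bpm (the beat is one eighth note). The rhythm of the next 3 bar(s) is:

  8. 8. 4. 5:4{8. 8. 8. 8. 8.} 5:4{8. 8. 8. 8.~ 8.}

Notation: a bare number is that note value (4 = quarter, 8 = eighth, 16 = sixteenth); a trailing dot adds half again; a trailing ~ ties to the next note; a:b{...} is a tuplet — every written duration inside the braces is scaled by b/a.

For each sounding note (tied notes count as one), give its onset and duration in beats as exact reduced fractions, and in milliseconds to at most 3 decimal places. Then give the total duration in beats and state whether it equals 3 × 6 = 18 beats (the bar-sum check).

1) 0.0ms=0b +608.108ms=3/2b
2) 608.108ms=3/2b +608.108ms=3/2b
3) 1216.216ms=3b +1216.216ms=3b
4) 2432.432ms=6b +486.486ms=6/5b
5) 2918.919ms=36/5b +486.486ms=6/5b
6) 3405.405ms=42/5b +486.486ms=6/5b
7) 3891.892ms=48/5b +486.486ms=6/5b
8) 4378.378ms=54/5b +486.486ms=6/5b
9) 4864.865ms=12b +486.486ms=6/5b
10) 5351.351ms=66/5b +486.486ms=6/5b
11) 5837.838ms=72/5b +486.486ms=6/5b
12) 6324.324ms=78/5b +972.973ms=12/5b
Σ=18b of 18 (148bpm 6/8) — PASS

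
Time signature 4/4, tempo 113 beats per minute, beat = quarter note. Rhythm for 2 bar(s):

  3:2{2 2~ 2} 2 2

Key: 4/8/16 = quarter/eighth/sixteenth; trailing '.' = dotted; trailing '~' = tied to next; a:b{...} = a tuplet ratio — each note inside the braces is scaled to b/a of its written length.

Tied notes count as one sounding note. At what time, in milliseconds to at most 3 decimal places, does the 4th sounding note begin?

note 4 onset = 6b = 3185.841ms

1. 0.0ms @ 0 + 707.965ms (4/3)
2. 707.965ms @ 4/3 + 1415.929ms (8/3)
3. 2123.894ms @ 4 + 1061.947ms (2)
4. 3185.841ms @ 6 + 1061.947ms (2)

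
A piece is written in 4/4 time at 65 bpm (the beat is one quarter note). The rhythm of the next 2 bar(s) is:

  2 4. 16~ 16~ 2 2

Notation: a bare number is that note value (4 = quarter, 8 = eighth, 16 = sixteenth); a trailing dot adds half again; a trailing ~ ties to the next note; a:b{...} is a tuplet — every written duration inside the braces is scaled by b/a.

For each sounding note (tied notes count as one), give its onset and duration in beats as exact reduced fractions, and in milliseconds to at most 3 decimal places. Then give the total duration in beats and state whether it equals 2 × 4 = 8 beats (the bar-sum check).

1) 0.0ms=0b +1846.154ms=2b
2) 1846.154ms=2b +1384.615ms=3/2b
3) 3230.769ms=7/2b +2307.692ms=5/2b
4) 5538.462ms=6b +1846.154ms=2b
Σ=8b of 8 (65bpm 4/4) — PASS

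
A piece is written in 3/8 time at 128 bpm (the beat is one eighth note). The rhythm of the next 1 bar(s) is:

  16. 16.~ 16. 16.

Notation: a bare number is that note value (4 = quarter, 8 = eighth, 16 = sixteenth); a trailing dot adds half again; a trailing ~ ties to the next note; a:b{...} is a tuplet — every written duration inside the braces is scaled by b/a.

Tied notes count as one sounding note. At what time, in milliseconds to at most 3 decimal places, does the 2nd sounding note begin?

1. 0.0ms @ 0 + 351.562ms (3/4)
2. 351.562ms @ 3/4 + 703.125ms (3/2)
3. 1054.688ms @ 9/4 + 351.562ms (3/4)

note 2 onset = 3/4b = 351.562ms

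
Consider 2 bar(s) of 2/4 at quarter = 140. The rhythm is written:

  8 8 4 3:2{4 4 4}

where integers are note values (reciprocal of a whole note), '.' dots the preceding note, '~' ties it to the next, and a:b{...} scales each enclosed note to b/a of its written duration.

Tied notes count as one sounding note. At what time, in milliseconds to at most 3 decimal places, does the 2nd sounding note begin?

note 2 onset = 1/2b = 214.286ms

1. 0.0ms @ 0 + 214.286ms (1/2)
2. 214.286ms @ 1/2 + 214.286ms (1/2)
3. 428.571ms @ 1 + 428.571ms (1)
4. 857.143ms @ 2 + 285.714ms (2/3)
5. 1142.857ms @ 8/3 + 285.714ms (2/3)
6. 1428.571ms @ 10/3 + 285.714ms (2/3)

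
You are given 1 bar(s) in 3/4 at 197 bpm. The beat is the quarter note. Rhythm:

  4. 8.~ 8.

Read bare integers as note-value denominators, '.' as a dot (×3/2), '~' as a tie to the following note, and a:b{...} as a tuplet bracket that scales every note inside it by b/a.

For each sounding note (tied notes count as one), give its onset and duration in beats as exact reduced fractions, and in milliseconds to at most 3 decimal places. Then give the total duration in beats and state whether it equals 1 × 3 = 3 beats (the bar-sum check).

1) 0.0ms=0b +456.853ms=3/2b
2) 456.853ms=3/2b +456.853ms=3/2b
Σ=3b of 3 (197bpm 3/4) — PASS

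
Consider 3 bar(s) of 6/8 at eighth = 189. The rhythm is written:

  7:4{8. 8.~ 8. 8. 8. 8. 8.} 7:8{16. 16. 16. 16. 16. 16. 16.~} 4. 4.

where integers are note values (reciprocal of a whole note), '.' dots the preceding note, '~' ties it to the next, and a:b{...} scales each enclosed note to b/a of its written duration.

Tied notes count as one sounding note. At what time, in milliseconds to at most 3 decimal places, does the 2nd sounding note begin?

1. 0.0ms @ 0 + 272.109ms (6/7)
2. 272.109ms @ 6/7 + 544.218ms (12/7)
3. 816.327ms @ 18/7 + 272.109ms (6/7)
4. 1088.435ms @ 24/7 + 272.109ms (6/7)
5. 1360.544ms @ 30/7 + 272.109ms (6/7)
6. 1632.653ms @ 36/7 + 272.109ms (6/7)
7. 1904.762ms @ 6 + 272.109ms (6/7)
8. 2176.871ms @ 48/7 + 272.109ms (6/7)
9. 2448.98ms @ 54/7 + 272.109ms (6/7)
10. 2721.088ms @ 60/7 + 272.109ms (6/7)
11. 2993.197ms @ 66/7 + 272.109ms (6/7)
12. 3265.306ms @ 72/7 + 272.109ms (6/7)
13. 3537.415ms @ 78/7 + 1224.49ms (27/7)
14. 4761.905ms @ 15 + 952.381ms (3)

note 2 onset = 6/7b = 272.109ms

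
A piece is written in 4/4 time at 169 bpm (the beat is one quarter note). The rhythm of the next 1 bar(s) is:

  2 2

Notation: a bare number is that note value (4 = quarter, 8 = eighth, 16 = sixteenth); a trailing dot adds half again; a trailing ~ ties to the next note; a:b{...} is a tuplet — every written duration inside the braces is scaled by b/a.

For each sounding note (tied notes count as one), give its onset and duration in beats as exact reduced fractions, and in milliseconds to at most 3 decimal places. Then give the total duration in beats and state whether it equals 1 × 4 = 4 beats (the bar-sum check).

1) 0.0ms=0b +710.059ms=2b
2) 710.059ms=2b +710.059ms=2b
Σ=4b of 4 (169bpm 4/4) — PASS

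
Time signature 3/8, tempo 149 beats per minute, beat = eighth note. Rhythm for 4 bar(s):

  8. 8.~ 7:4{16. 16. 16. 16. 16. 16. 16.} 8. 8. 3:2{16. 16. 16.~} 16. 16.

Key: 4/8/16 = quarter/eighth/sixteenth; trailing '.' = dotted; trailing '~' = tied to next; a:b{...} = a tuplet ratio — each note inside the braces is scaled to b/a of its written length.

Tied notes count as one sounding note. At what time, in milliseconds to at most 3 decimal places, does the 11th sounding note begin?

1. 0.0ms @ 0 + 604.027ms (3/2)
2. 604.027ms @ 3/2 + 776.606ms (27/14)
3. 1380.633ms @ 24/7 + 172.579ms (3/7)
4. 1553.212ms @ 27/7 + 172.579ms (3/7)
5. 1725.791ms @ 30/7 + 172.579ms (3/7)
6. 1898.37ms @ 33/7 + 172.579ms (3/7)
7. 2070.949ms @ 36/7 + 172.579ms (3/7)
8. 2243.528ms @ 39/7 + 172.579ms (3/7)
9. 2416.107ms @ 6 + 604.027ms (3/2)
10. 3020.134ms @ 15/2 + 604.027ms (3/2)
11. 3624.161ms @ 9 + 201.342ms (1/2)
12. 3825.503ms @ 19/2 + 201.342ms (1/2)
13. 4026.846ms @ 10 + 503.356ms (5/4)
14. 4530.201ms @ 45/4 + 302.013ms (3/4)

note 11 onset = 9b = 3624.161ms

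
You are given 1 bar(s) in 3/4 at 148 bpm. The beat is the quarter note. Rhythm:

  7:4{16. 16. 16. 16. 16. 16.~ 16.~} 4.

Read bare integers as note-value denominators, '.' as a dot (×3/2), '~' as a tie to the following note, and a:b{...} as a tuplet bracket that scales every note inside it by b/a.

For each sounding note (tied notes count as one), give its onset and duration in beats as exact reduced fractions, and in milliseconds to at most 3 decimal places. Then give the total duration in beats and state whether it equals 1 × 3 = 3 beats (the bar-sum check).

1) 0.0ms=0b +86.873ms=3/14b
2) 86.873ms=3/14b +86.873ms=3/14b
3) 173.745ms=3/7b +86.873ms=3/14b
4) 260.618ms=9/14b +86.873ms=3/14b
5) 347.49ms=6/7b +86.873ms=3/14b
6) 434.363ms=15/14b +781.853ms=27/14b
Σ=3b of 3 (148bpm 3/4) — PASS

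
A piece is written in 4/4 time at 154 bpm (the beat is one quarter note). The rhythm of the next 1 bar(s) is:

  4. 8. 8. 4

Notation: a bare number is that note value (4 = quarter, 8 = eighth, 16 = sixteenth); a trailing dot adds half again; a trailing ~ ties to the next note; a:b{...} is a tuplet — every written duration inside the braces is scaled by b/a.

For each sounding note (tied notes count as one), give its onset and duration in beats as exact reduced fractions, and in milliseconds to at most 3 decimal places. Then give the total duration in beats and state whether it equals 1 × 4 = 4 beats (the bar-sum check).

1) 0.0ms=0b +584.416ms=3/2b
2) 584.416ms=3/2b +292.208ms=3/4b
3) 876.623ms=9/4b +292.208ms=3/4b
4) 1168.831ms=3b +389.61ms=1b
Σ=4b of 4 (154bpm 4/4) — PASS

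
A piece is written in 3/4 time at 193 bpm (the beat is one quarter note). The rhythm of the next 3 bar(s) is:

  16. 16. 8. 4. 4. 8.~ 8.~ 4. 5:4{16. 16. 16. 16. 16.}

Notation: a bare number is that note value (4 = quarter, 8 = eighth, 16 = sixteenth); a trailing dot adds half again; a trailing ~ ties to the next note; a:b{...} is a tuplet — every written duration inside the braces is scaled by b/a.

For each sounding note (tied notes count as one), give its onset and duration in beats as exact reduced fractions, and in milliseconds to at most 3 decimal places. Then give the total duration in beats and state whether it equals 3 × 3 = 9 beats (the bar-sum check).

1) 0.0ms=0b +116.58ms=3/8b
2) 116.58ms=3/8b +116.58ms=3/8b
3) 233.161ms=3/4b +233.161ms=3/4b
4) 466.321ms=3/2b +466.321ms=3/2b
5) 932.642ms=3b +466.321ms=3/2b
6) 1398.964ms=9/2b +932.642ms=3b
7) 2331.606ms=15/2b +93.264ms=3/10b
8) 2424.87ms=39/5b +93.264ms=3/10b
9) 2518.135ms=81/10b +93.264ms=3/10b
10) 2611.399ms=42/5b +93.264ms=3/10b
11) 2704.663ms=87/10b +93.264ms=3/10b
Σ=9b of 9 (193bpm 3/4) — PASS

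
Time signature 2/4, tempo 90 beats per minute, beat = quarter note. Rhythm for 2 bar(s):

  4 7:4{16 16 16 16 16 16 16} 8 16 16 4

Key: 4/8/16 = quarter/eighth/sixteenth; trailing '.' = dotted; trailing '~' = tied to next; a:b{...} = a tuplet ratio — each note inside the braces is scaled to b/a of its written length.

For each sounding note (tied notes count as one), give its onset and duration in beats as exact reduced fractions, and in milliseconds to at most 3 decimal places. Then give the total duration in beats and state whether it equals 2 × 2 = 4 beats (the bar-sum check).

1) 0.0ms=0b +666.667ms=1b
2) 666.667ms=1b +95.238ms=1/7b
3) 761.905ms=8/7b +95.238ms=1/7b
4) 857.143ms=9/7b +95.238ms=1/7b
5) 952.381ms=10/7b +95.238ms=1/7b
6) 1047.619ms=11/7b +95.238ms=1/7b
7) 1142.857ms=12/7b +95.238ms=1/7b
8) 1238.095ms=13/7b +95.238ms=1/7b
9) 1333.333ms=2b +333.333ms=1/2b
10) 1666.667ms=5/2b +166.667ms=1/4b
11) 1833.333ms=11/4b +166.667ms=1/4b
12) 2000.0ms=3b +666.667ms=1b
Σ=4b of 4 (90bpm 2/4) — PASS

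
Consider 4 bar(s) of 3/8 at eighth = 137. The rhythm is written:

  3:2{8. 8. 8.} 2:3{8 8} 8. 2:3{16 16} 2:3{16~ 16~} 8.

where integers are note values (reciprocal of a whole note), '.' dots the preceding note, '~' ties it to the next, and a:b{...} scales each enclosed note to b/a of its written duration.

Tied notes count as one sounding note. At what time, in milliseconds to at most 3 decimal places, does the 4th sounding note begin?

1. 0.0ms @ 0 + 437.956ms (1)
2. 437.956ms @ 1 + 437.956ms (1)
3. 875.912ms @ 2 + 437.956ms (1)
4. 1313.869ms @ 3 + 656.934ms (3/2)
5. 1970.803ms @ 9/2 + 656.934ms (3/2)
6. 2627.737ms @ 6 + 656.934ms (3/2)
7. 3284.672ms @ 15/2 + 328.467ms (3/4)
8. 3613.139ms @ 33/4 + 328.467ms (3/4)
9. 3941.606ms @ 9 + 1313.869ms (3)

note 4 onset = 3b = 1313.869ms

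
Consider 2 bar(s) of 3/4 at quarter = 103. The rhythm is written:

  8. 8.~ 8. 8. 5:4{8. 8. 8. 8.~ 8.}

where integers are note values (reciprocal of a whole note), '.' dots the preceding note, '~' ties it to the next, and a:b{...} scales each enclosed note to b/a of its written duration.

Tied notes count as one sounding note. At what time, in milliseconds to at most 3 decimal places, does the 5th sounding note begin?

note 5 onset = 18/5b = 2097.087ms

1. 0.0ms @ 0 + 436.893ms (3/4)
2. 436.893ms @ 3/4 + 873.786ms (3/2)
3. 1310.68ms @ 9/4 + 436.893ms (3/4)
4. 1747.573ms @ 3 + 349.515ms (3/5)
5. 2097.087ms @ 18/5 + 349.515ms (3/5)
6. 2446.602ms @ 21/5 + 349.515ms (3/5)
7. 2796.117ms @ 24/5 + 699.029ms (6/5)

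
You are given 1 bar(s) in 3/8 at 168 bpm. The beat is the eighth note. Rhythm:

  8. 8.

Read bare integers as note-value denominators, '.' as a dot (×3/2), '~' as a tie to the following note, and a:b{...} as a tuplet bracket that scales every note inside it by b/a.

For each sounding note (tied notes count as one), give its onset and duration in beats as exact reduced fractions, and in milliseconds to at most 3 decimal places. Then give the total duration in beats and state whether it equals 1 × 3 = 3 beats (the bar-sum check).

1) 0.0ms=0b +535.714ms=3/2b
2) 535.714ms=3/2b +535.714ms=3/2b
Σ=3b of 3 (168bpm 3/8) — PASS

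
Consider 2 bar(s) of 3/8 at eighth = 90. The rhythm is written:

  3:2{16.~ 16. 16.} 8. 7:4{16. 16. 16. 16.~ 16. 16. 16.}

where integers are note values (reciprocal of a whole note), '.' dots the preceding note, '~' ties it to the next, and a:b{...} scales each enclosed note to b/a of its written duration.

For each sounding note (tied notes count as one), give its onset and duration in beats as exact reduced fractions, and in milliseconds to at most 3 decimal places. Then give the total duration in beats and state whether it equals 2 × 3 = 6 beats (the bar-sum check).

1) 0.0ms=0b +666.667ms=1b
2) 666.667ms=1b +333.333ms=1/2b
3) 1000.0ms=3/2b +1000.0ms=3/2b
4) 2000.0ms=3b +285.714ms=3/7b
5) 2285.714ms=24/7b +285.714ms=3/7b
6) 2571.429ms=27/7b +285.714ms=3/7b
7) 2857.143ms=30/7b +571.429ms=6/7b
8) 3428.571ms=36/7b +285.714ms=3/7b
9) 3714.286ms=39/7b +285.714ms=3/7b
Σ=6b of 6 (90bpm 3/8) — PASS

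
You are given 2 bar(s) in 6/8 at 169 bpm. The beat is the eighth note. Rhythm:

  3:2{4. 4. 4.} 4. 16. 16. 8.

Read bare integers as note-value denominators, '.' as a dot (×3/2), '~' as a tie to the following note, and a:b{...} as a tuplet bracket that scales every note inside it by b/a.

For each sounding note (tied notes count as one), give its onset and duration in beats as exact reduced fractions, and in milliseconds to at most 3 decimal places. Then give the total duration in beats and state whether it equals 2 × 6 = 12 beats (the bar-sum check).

1) 0.0ms=0b +710.059ms=2b
2) 710.059ms=2b +710.059ms=2b
3) 1420.118ms=4b +710.059ms=2b
4) 2130.178ms=6b +1065.089ms=3b
5) 3195.266ms=9b +266.272ms=3/4b
6) 3461.538ms=39/4b +266.272ms=3/4b
7) 3727.811ms=21/2b +532.544ms=3/2b
Σ=12b of 12 (169bpm 6/8) — PASS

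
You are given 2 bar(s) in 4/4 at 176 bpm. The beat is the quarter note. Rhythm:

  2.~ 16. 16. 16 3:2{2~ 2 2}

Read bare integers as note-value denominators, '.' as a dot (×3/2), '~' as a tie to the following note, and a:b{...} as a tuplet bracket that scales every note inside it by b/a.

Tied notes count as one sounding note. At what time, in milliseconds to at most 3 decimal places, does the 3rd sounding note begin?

1. 0.0ms @ 0 + 1150.568ms (27/8)
2. 1150.568ms @ 27/8 + 127.841ms (3/8)
3. 1278.409ms @ 15/4 + 85.227ms (1/4)
4. 1363.636ms @ 4 + 909.091ms (8/3)
5. 2272.727ms @ 20/3 + 454.545ms (4/3)

note 3 onset = 15/4b = 1278.409ms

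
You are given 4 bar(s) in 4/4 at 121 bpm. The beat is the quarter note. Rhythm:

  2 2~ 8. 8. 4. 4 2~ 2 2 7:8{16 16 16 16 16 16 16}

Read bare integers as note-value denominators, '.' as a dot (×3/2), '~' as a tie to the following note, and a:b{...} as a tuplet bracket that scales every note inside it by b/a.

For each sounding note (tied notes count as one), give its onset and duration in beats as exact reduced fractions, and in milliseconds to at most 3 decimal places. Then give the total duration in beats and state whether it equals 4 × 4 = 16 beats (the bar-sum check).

1) 0.0ms=0b +991.736ms=2b
2) 991.736ms=2b +1363.636ms=11/4b
3) 2355.372ms=19/4b +371.901ms=3/4b
4) 2727.273ms=11/2b +743.802ms=3/2b
5) 3471.074ms=7b +495.868ms=1b
6) 3966.942ms=8b +1983.471ms=4b
7) 5950.413ms=12b +991.736ms=2b
8) 6942.149ms=14b +141.677ms=2/7b
9) 7083.825ms=100/7b +141.677ms=2/7b
10) 7225.502ms=102/7b +141.677ms=2/7b
11) 7367.178ms=104/7b +141.677ms=2/7b
12) 7508.855ms=106/7b +141.677ms=2/7b
13) 7650.531ms=108/7b +141.677ms=2/7b
14) 7792.208ms=110/7b +141.677ms=2/7b
Σ=16b of 16 (121bpm 4/4) — PASS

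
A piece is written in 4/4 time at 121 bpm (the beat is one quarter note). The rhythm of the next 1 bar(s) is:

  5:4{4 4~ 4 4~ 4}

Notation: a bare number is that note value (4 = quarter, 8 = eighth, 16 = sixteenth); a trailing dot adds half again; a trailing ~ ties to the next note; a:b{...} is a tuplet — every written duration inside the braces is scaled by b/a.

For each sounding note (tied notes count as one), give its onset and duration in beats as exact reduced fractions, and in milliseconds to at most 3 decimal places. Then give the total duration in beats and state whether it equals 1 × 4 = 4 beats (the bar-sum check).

1) 0.0ms=0b +396.694ms=4/5b
2) 396.694ms=4/5b +793.388ms=8/5b
3) 1190.083ms=12/5b +793.388ms=8/5b
Σ=4b of 4 (121bpm 4/4) — PASS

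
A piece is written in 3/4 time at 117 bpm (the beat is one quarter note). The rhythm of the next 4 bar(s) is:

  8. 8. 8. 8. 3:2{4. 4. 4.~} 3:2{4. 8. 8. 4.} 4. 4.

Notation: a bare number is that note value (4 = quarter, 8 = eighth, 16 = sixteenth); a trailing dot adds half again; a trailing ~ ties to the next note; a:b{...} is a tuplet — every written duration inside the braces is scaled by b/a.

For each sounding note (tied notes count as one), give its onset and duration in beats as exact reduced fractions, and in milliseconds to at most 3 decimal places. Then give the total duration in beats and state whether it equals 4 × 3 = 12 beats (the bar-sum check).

1) 0.0ms=0b +384.615ms=3/4b
2) 384.615ms=3/4b +384.615ms=3/4b
3) 769.231ms=3/2b +384.615ms=3/4b
4) 1153.846ms=9/4b +384.615ms=3/4b
5) 1538.462ms=3b +512.821ms=1b
6) 2051.282ms=4b +512.821ms=1b
7) 2564.103ms=5b +1025.641ms=2b
8) 3589.744ms=7b +256.41ms=1/2b
9) 3846.154ms=15/2b +256.41ms=1/2b
10) 4102.564ms=8b +512.821ms=1b
11) 4615.385ms=9b +769.231ms=3/2b
12) 5384.615ms=21/2b +769.231ms=3/2b
Σ=12b of 12 (117bpm 3/4) — PASS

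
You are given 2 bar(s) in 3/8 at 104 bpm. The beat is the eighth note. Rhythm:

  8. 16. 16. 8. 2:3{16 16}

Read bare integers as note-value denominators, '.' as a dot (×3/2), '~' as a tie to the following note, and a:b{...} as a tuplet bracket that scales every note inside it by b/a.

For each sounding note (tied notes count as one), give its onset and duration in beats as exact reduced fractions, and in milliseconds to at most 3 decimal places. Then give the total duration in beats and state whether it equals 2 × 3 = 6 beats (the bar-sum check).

1) 0.0ms=0b +865.385ms=3/2b
2) 865.385ms=3/2b +432.692ms=3/4b
3) 1298.077ms=9/4b +432.692ms=3/4b
4) 1730.769ms=3b +865.385ms=3/2b
5) 2596.154ms=9/2b +432.692ms=3/4b
6) 3028.846ms=21/4b +432.692ms=3/4b
Σ=6b of 6 (104bpm 3/8) — PASS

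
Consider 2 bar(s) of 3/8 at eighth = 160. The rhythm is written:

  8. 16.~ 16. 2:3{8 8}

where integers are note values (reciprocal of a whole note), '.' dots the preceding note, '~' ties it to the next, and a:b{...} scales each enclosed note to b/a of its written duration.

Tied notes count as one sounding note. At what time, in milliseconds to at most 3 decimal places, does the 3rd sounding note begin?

note 3 onset = 3b = 1125.0ms

1. 0.0ms @ 0 + 562.5ms (3/2)
2. 562.5ms @ 3/2 + 562.5ms (3/2)
3. 1125.0ms @ 3 + 562.5ms (3/2)
4. 1687.5ms @ 9/2 + 562.5ms (3/2)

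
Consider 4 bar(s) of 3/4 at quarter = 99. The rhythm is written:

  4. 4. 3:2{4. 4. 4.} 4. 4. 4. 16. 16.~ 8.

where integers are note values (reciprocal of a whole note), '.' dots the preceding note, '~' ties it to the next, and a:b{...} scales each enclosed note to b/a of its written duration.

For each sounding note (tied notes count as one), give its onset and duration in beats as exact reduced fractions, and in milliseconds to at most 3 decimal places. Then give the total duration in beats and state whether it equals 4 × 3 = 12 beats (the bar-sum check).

1) 0.0ms=0b +909.091ms=3/2b
2) 909.091ms=3/2b +909.091ms=3/2b
3) 1818.182ms=3b +606.061ms=1b
4) 2424.242ms=4b +606.061ms=1b
5) 3030.303ms=5b +606.061ms=1b
6) 3636.364ms=6b +909.091ms=3/2b
7) 4545.455ms=15/2b +909.091ms=3/2b
8) 5454.545ms=9b +909.091ms=3/2b
9) 6363.636ms=21/2b +227.273ms=3/8b
10) 6590.909ms=87/8b +681.818ms=9/8b
Σ=12b of 12 (99bpm 3/4) — PASS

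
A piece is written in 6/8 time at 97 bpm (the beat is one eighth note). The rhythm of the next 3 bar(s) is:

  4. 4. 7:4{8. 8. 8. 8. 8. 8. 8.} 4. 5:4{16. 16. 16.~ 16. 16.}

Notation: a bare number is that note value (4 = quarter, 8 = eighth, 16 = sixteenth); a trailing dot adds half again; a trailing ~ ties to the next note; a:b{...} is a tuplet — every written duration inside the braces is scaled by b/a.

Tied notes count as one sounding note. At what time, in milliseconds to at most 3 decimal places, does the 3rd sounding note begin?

note 3 onset = 6b = 3711.34ms

1. 0.0ms @ 0 + 1855.67ms (3)
2. 1855.67ms @ 3 + 1855.67ms (3)
3. 3711.34ms @ 6 + 530.191ms (6/7)
4. 4241.532ms @ 48/7 + 530.191ms (6/7)
5. 4771.723ms @ 54/7 + 530.191ms (6/7)
6. 5301.915ms @ 60/7 + 530.191ms (6/7)
7. 5832.106ms @ 66/7 + 530.191ms (6/7)
8. 6362.297ms @ 72/7 + 530.191ms (6/7)
9. 6892.489ms @ 78/7 + 530.191ms (6/7)
10. 7422.68ms @ 12 + 1855.67ms (3)
11. 9278.351ms @ 15 + 371.134ms (3/5)
12. 9649.485ms @ 78/5 + 371.134ms (3/5)
13. 10020.619ms @ 81/5 + 742.268ms (6/5)
14. 10762.887ms @ 87/5 + 371.134ms (3/5)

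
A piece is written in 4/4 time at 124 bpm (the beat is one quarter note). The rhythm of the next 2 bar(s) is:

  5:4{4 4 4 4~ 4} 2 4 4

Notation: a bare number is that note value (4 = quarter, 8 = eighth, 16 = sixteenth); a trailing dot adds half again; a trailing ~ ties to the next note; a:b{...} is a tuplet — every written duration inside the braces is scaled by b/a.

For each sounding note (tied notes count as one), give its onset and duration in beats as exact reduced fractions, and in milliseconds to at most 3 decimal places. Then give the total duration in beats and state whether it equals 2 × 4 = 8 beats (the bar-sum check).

1) 0.0ms=0b +387.097ms=4/5b
2) 387.097ms=4/5b +387.097ms=4/5b
3) 774.194ms=8/5b +387.097ms=4/5b
4) 1161.29ms=12/5b +774.194ms=8/5b
5) 1935.484ms=4b +967.742ms=2b
6) 2903.226ms=6b +483.871ms=1b
7) 3387.097ms=7b +483.871ms=1b
Σ=8b of 8 (124bpm 4/4) — PASS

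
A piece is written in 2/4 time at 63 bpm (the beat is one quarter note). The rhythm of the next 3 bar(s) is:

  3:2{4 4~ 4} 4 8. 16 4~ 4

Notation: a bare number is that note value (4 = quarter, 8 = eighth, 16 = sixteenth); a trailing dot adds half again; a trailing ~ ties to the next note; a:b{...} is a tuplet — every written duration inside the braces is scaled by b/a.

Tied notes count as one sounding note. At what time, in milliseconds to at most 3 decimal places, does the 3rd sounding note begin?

note 3 onset = 2b = 1904.762ms

1. 0.0ms @ 0 + 634.921ms (2/3)
2. 634.921ms @ 2/3 + 1269.841ms (4/3)
3. 1904.762ms @ 2 + 952.381ms (1)
4. 2857.143ms @ 3 + 714.286ms (3/4)
5. 3571.429ms @ 15/4 + 238.095ms (1/4)
6. 3809.524ms @ 4 + 1904.762ms (2)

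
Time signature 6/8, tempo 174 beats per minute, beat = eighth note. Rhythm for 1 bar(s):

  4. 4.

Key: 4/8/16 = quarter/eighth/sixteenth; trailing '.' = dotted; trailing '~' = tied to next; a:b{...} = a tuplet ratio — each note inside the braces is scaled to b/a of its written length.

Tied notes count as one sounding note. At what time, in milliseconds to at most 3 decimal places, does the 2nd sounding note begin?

note 2 onset = 3b = 1034.483ms

1. 0.0ms @ 0 + 1034.483ms (3)
2. 1034.483ms @ 3 + 1034.483ms (3)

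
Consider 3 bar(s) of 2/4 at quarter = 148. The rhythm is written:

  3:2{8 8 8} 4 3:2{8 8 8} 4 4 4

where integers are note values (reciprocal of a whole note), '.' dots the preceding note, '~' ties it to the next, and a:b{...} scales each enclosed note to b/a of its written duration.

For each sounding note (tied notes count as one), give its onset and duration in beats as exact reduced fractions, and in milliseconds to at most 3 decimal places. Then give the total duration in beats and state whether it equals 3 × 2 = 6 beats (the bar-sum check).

1) 0.0ms=0b +135.135ms=1/3b
2) 135.135ms=1/3b +135.135ms=1/3b
3) 270.27ms=2/3b +135.135ms=1/3b
4) 405.405ms=1b +405.405ms=1b
5) 810.811ms=2b +135.135ms=1/3b
6) 945.946ms=7/3b +135.135ms=1/3b
7) 1081.081ms=8/3b +135.135ms=1/3b
8) 1216.216ms=3b +405.405ms=1b
9) 1621.622ms=4b +405.405ms=1b
10) 2027.027ms=5b +405.405ms=1b
Σ=6b of 6 (148bpm 2/4) — PASS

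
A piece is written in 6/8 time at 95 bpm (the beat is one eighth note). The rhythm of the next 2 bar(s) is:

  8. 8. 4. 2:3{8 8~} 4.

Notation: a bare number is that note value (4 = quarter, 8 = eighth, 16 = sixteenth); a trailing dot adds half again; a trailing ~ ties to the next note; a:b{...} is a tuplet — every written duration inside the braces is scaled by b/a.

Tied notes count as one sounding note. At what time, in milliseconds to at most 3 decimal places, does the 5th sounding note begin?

note 5 onset = 15/2b = 4736.842ms

1. 0.0ms @ 0 + 947.368ms (3/2)
2. 947.368ms @ 3/2 + 947.368ms (3/2)
3. 1894.737ms @ 3 + 1894.737ms (3)
4. 3789.474ms @ 6 + 947.368ms (3/2)
5. 4736.842ms @ 15/2 + 2842.105ms (9/2)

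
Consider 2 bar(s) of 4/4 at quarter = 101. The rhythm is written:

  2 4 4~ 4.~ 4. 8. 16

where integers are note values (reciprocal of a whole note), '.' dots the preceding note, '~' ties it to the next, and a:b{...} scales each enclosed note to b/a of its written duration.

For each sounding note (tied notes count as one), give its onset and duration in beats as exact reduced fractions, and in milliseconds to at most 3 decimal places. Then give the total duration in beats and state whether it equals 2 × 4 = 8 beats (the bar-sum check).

1) 0.0ms=0b +1188.119ms=2b
2) 1188.119ms=2b +594.059ms=1b
3) 1782.178ms=3b +2376.238ms=4b
4) 4158.416ms=7b +445.545ms=3/4b
5) 4603.96ms=31/4b +148.515ms=1/4b
Σ=8b of 8 (101bpm 4/4) — PASS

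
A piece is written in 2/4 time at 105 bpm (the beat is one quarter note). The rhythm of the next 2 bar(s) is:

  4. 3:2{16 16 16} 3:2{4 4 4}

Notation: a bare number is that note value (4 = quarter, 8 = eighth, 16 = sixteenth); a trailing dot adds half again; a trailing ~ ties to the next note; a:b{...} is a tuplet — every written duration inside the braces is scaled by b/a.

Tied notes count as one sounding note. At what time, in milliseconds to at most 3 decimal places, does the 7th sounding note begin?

1. 0.0ms @ 0 + 857.143ms (3/2)
2. 857.143ms @ 3/2 + 95.238ms (1/6)
3. 952.381ms @ 5/3 + 95.238ms (1/6)
4. 1047.619ms @ 11/6 + 95.238ms (1/6)
5. 1142.857ms @ 2 + 380.952ms (2/3)
6. 1523.81ms @ 8/3 + 380.952ms (2/3)
7. 1904.762ms @ 10/3 + 380.952ms (2/3)

note 7 onset = 10/3b = 1904.762ms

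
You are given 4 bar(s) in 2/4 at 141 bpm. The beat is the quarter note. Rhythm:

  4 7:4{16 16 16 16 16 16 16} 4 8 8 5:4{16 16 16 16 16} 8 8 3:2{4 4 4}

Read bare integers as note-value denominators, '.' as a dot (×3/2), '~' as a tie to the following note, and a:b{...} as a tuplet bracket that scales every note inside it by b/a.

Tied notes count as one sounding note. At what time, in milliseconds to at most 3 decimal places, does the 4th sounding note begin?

note 4 onset = 9/7b = 547.112ms

1. 0.0ms @ 0 + 425.532ms (1)
2. 425.532ms @ 1 + 60.79ms (1/7)
3. 486.322ms @ 8/7 + 60.79ms (1/7)
4. 547.112ms @ 9/7 + 60.79ms (1/7)
5. 607.903ms @ 10/7 + 60.79ms (1/7)
6. 668.693ms @ 11/7 + 60.79ms (1/7)
7. 729.483ms @ 12/7 + 60.79ms (1/7)
8. 790.274ms @ 13/7 + 60.79ms (1/7)
9. 851.064ms @ 2 + 425.532ms (1)
10. 1276.596ms @ 3 + 212.766ms (1/2)
11. 1489.362ms @ 7/2 + 212.766ms (1/2)
12. 1702.128ms @ 4 + 85.106ms (1/5)
13. 1787.234ms @ 21/5 + 85.106ms (1/5)
14. 1872.34ms @ 22/5 + 85.106ms (1/5)
15. 1957.447ms @ 23/5 + 85.106ms (1/5)
16. 2042.553ms @ 24/5 + 85.106ms (1/5)
17. 2127.66ms @ 5 + 212.766ms (1/2)
18. 2340.426ms @ 11/2 + 212.766ms (1/2)
19. 2553.191ms @ 6 + 283.688ms (2/3)
20. 2836.879ms @ 20/3 + 283.688ms (2/3)
21. 3120.567ms @ 22/3 + 283.688ms (2/3)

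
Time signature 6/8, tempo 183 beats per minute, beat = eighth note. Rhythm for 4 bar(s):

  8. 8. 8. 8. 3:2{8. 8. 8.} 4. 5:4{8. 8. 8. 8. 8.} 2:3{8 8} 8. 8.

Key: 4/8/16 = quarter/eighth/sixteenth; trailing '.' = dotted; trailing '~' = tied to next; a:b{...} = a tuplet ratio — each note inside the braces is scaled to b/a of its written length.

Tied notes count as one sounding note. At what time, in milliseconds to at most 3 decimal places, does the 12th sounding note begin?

1. 0.0ms @ 0 + 491.803ms (3/2)
2. 491.803ms @ 3/2 + 491.803ms (3/2)
3. 983.607ms @ 3 + 491.803ms (3/2)
4. 1475.41ms @ 9/2 + 491.803ms (3/2)
5. 1967.213ms @ 6 + 327.869ms (1)
6. 2295.082ms @ 7 + 327.869ms (1)
7. 2622.951ms @ 8 + 327.869ms (1)
8. 2950.82ms @ 9 + 983.607ms (3)
9. 3934.426ms @ 12 + 393.443ms (6/5)
10. 4327.869ms @ 66/5 + 393.443ms (6/5)
11. 4721.311ms @ 72/5 + 393.443ms (6/5)
12. 5114.754ms @ 78/5 + 393.443ms (6/5)
13. 5508.197ms @ 84/5 + 393.443ms (6/5)
14. 5901.639ms @ 18 + 491.803ms (3/2)
15. 6393.443ms @ 39/2 + 491.803ms (3/2)
16. 6885.246ms @ 21 + 491.803ms (3/2)
17. 7377.049ms @ 45/2 + 491.803ms (3/2)

note 12 onset = 78/5b = 5114.754ms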